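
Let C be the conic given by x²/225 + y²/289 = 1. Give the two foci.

(0, -8) and (0, 8)

Center (0, 0). The larger denominator 289 sits under the y-term, so the major axis is vertical; a² = 289, b² = 225.
c² = a² - b² = 289 - 225 = 64, so c = 8.
Foci lie on the vertical axis through the center: (h, k ± c).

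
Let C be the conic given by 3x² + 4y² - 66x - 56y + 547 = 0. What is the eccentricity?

e = 1/2

Group: 3(x² - 22x) + 4(y² - 14y) = -547
Completing the square gives 3(x - 11)² + 4(y - 7)² = -547 + 363 + 196 = 12.
Dividing both sides by 12: (x - 11)²/4 + (y - 7)²/3 = 1
Ellipse, center (11, 7), major axis horizontal; a² = 4, b² = 3.
c² = a² - b² = 1, so c = 1.
e = c/a = 1/2.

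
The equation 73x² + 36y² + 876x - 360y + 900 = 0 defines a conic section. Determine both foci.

(-6, 5 - √37) and (-6, 5 + √37)

Group the x- and y-terms: 73(x² + 12x) + 36(y² - 10y) = -900
Complete the square: 73(x + 6)² + 36(y - 5)² = -900 + 2628 + 900 = 2628
Divide through by 2628 to get (x + 6)²/36 + (y - 5)²/73 = 1.
Ellipse, center (-6, 5), major axis vertical; a² = 73, b² = 36.
c² = a² - b² = 73 - 36 = 37, so c = √37.
Foci lie on the vertical axis through the center: (h, k ± c).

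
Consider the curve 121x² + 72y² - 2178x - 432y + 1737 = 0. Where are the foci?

(9, -4) and (9, 10)

121(x² - 18x) + 72(y² - 6y) = -1737
Complete the square: 121(x - 9)² + 72(y - 3)² = -1737 + 9801 + 648 = 8712
Divide by 8712: (x - 9)²/72 + (y - 3)²/121 = 1
Ellipse, center (9, 3), major axis vertical; a² = 121, b² = 72.
c² = a² - b² = 121 - 72 = 49, so c = 7.
Foci lie on the vertical axis through the center: (h, k ± c).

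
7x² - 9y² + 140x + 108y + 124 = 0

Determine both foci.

Group the x- and y-terms: 7(x² + 20x) -9(y² - 12y) = -124
7(x + 10)² -9(y - 6)² = -124 + 700 - 324 = 252
Dividing both sides by 252: (x + 10)²/36 - (y - 6)²/28 = 1
Hyperbola, center (-10, 6), transverse axis horizontal; a² = 36, b² = 28.
c² = a² + b² = 36 + 28 = 64, so c = 8.
Foci lie on the horizontal axis through the center: (h ± c, k).

(-18, 6) and (-2, 6)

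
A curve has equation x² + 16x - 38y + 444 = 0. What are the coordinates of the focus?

(-8, 39/2)

Only x is squared. Complete the square in x: (x + 8)² = 38(y - 10).
Vertex (-8, 10); 4p = 38 so p = 19/2. Opens up.
Focus is p units from the vertex along the axis: (h, k + p).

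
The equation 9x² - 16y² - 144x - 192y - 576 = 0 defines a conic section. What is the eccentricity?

Group the x- and y-terms: 9(x² - 16x) -16(y² + 12y) = 576
Completing the square gives 9(x - 8)² -16(y + 6)² = 576 + 576 - 576 = 576.
Divide by 576: (x - 8)²/64 - (y + 6)²/36 = 1
Hyperbola, center (8, -6), transverse axis horizontal; a² = 64, b² = 36.
c² = a² + b² = 100, so c = 10.
e = c/a = 10/8 = 5/4.

e = 5/4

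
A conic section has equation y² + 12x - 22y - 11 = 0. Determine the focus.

(8, 11)

Only y is squared. Complete the square in y: (y - 11)² = -12(x - 11).
Vertex (11, 11); 4p = -12 so p = -3. Opens left.
Focus is p units from the vertex along the axis: (h + p, k).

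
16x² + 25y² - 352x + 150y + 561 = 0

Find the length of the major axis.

Rearranging, 16(x² - 22x) + 25(y² + 6y) = -561.
Complete the square: 16(x - 11)² + 25(y + 3)² = -561 + 1936 + 225 = 1600
Dividing both sides by 1600: (x - 11)²/100 + (y + 3)²/64 = 1
Ellipse, center (11, -3), major axis horizontal; a² = 100, b² = 64.
a² = 100 so a = 10; the major axis has length 2a = 20.

20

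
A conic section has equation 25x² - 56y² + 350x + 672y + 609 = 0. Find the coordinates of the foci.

(-7, -3) and (-7, 15)

Rearranging, 25(x² + 14x) -56(y² - 12y) = -609.
Complete the square: 25(x + 7)² -56(y - 6)² = -609 + 1225 - 2016 = -1400
Divide through by -1400 to get (y - 6)²/25 - (x + 7)²/56 = 1.
Hyperbola, center (-7, 6), transverse axis vertical; a² = 25, b² = 56.
c² = a² + b² = 25 + 56 = 81, so c = 9.
Foci lie on the vertical axis through the center: (h, k ± c).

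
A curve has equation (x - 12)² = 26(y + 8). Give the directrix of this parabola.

Vertex (12, -8); 4p = 26 so p = 13/2. Opens up.
Directrix is the horizontal line y = k − p = -8 − (13/2) = -29/2.

y = -29/2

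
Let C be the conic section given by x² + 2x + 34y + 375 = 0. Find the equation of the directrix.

y = -5/2

Only x is squared. Complete the square in x: (x + 1)² = -34(y + 11).
Vertex (-1, -11); 4p = -34 so p = -17/2. Opens down.
Directrix is the horizontal line y = k − p = -11 − (-17/2) = -5/2.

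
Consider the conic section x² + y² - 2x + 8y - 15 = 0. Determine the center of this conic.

Collect terms: (x² - 2x) + (y² + 8y) = 15
(x - 1)² + (y + 4)² = 15 + 1 + 16 = 32
So (x - 1)² + (y + 4)² = 32.
Circle centered at (1, -4) with r² = 32.

(1, -4)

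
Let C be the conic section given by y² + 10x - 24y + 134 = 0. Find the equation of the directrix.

x = 7/2

Only y is squared. Complete the square in y: (y - 12)² = -10(x - 1).
Vertex (1, 12); 4p = -10 so p = -5/2. Opens left.
Directrix is the vertical line x = h − p = 1 − (-5/2) = 7/2.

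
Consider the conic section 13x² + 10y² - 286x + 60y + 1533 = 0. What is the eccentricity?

13(x² - 22x) + 10(y² + 6y) = -1533
Completing the square gives 13(x - 11)² + 10(y + 3)² = -1533 + 1573 + 90 = 130.
Divide through by 130 to get (x - 11)²/10 + (y + 3)²/13 = 1.
Ellipse, center (11, -3), major axis vertical; a² = 13, b² = 10.
c² = a² - b² = 3, so c = √3.
e = c/a = √3/√13 = √39/13.

e = √39/13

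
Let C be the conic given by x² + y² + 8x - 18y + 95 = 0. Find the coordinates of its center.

Group the x- and y-terms: (x² + 8x) + (y² - 18y) = -95
Completing the square gives (x + 4)² + (y - 9)² = -95 + 16 + 81 = 2.
So (x + 4)² + (y - 9)² = 2.
Circle centered at (-4, 9) with r² = 2.

(-4, 9)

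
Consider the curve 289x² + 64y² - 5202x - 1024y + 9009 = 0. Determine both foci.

Group: 289(x² - 18x) + 64(y² - 16y) = -9009
Completing the square gives 289(x - 9)² + 64(y - 8)² = -9009 + 23409 + 4096 = 18496.
Dividing both sides by 18496: (x - 9)²/64 + (y - 8)²/289 = 1
Ellipse, center (9, 8), major axis vertical; a² = 289, b² = 64.
c² = a² - b² = 289 - 64 = 225, so c = 15.
Foci lie on the vertical axis through the center: (h, k ± c).

(9, -7) and (9, 23)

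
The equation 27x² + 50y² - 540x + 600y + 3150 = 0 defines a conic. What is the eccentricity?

e = √46/10

Group: 27(x² - 20x) + 50(y² + 12y) = -3150
Complete the square in x and y: 27(x - 10)² + 50(y + 6)² = -3150 + 2700 + 1800 = 1350
Dividing both sides by 1350: (x - 10)²/50 + (y + 6)²/27 = 1
Ellipse, center (10, -6), major axis horizontal; a² = 50, b² = 27.
c² = a² - b² = 23, so c = √23.
e = c/a = √23/5√2 = √46/10.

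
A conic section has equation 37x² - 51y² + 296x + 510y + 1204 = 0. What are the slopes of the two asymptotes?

√1887/51 and -√1887/51

Rearranging, 37(x² + 8x) -51(y² - 10y) = -1204.
Complete the square in x and y: 37(x + 4)² -51(y - 5)² = -1204 + 592 - 1275 = -1887
Dividing both sides by -1887: (y - 5)²/37 - (x + 4)²/51 = 1
Hyperbola, center (-4, 5), transverse axis vertical; a² = 37, b² = 51.
For a vertical hyperbola the asymptotes have slope ±a/b.
Here that is ±√37/√51 = ±√1887/51.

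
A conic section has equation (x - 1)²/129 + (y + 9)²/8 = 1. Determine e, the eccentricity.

Center (1, -9). The larger denominator 129 sits under the x-term, so the major axis is horizontal; a² = 129, b² = 8.
c² = a² - b² = 121, so c = 11.
e = c/a = 11/√129 = 11√129/129.

e = 11√129/129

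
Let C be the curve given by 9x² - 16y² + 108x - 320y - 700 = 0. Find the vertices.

9(x² + 12x) -16(y² + 20y) = 700
Completing the square gives 9(x + 6)² -16(y + 10)² = 700 + 324 - 1600 = -576.
Divide through by -576 to get (y + 10)²/36 - (x + 6)²/64 = 1.
Hyperbola, center (-6, -10), transverse axis vertical; a² = 36, b² = 64.
a = 6. Vertices at (h, k ± a).

(-6, -16) and (-6, -4)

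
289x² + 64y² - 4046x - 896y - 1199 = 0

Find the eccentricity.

e = 15/17

289(x² - 14x) + 64(y² - 14y) = 1199
Completing the square gives 289(x - 7)² + 64(y - 7)² = 1199 + 14161 + 3136 = 18496.
Dividing both sides by 18496: (x - 7)²/64 + (y - 7)²/289 = 1
Ellipse, center (7, 7), major axis vertical; a² = 289, b² = 64.
c² = a² - b² = 225, so c = 15.
e = c/a = 15/17.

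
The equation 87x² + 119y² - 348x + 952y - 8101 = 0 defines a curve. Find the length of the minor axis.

2√87

Group: 87(x² - 4x) + 119(y² + 8y) = 8101
Completing the square gives 87(x - 2)² + 119(y + 4)² = 8101 + 348 + 1904 = 10353.
Divide by 10353: (x - 2)²/119 + (y + 4)²/87 = 1
Ellipse, center (2, -4), major axis horizontal; a² = 119, b² = 87.
b² = 87 so b = √87; the minor axis has length 2b = 2√87.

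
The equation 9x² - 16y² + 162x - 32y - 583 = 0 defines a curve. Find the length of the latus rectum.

Group the x- and y-terms: 9(x² + 18x) -16(y² + 2y) = 583
Completing the square gives 9(x + 9)² -16(y + 1)² = 583 + 729 - 16 = 1296.
Dividing both sides by 1296: (x + 9)²/144 - (y + 1)²/81 = 1
Hyperbola, center (-9, -1), transverse axis horizontal; a² = 144, b² = 81.
Latus rectum length = 2b²/a = 2·81/12 = 27/2.

27/2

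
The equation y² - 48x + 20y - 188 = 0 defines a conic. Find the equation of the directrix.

Only y is squared. Complete the square in y: (y + 10)² = 48(x + 6).
Vertex (-6, -10); 4p = 48 so p = 12. Opens right.
Directrix is the vertical line x = h − p = -6 − (12) = -18.

x = -18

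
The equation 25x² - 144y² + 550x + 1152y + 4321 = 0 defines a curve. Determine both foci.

25(x² + 22x) -144(y² - 8y) = -4321
25(x + 11)² -144(y - 4)² = -4321 + 3025 - 2304 = -3600
Divide through by -3600 to get (y - 4)²/25 - (x + 11)²/144 = 1.
Hyperbola, center (-11, 4), transverse axis vertical; a² = 25, b² = 144.
c² = a² + b² = 25 + 144 = 169, so c = 13.
Foci lie on the vertical axis through the center: (h, k ± c).

(-11, -9) and (-11, 17)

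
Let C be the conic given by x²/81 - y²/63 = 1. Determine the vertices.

(-9, 0) and (9, 0)

Center (0, 0). The positive term is the x-term, so the transverse axis is horizontal; a² = 81, b² = 63.
a = 9. Vertices at (h ± a, k).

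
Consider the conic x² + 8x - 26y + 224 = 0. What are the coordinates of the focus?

(-4, 29/2)

Only x is squared. Complete the square in x: (x + 4)² = 26(y - 8).
Vertex (-4, 8); 4p = 26 so p = 13/2. Opens up.
Focus is p units from the vertex along the axis: (h, k + p).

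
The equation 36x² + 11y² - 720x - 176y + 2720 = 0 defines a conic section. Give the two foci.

(10, -2) and (10, 18)

36(x² - 20x) + 11(y² - 16y) = -2720
Complete the square: 36(x - 10)² + 11(y - 8)² = -2720 + 3600 + 704 = 1584
Dividing both sides by 1584: (x - 10)²/44 + (y - 8)²/144 = 1
Ellipse, center (10, 8), major axis vertical; a² = 144, b² = 44.
c² = a² - b² = 144 - 44 = 100, so c = 10.
Foci lie on the vertical axis through the center: (h, k ± c).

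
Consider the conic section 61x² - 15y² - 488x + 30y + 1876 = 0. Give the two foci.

(4, 1 - 2√19) and (4, 1 + 2√19)

Collect terms: 61(x² - 8x) -15(y² - 2y) = -1876
Completing the square gives 61(x - 4)² -15(y - 1)² = -1876 + 976 - 15 = -915.
Dividing both sides by -915: (y - 1)²/61 - (x - 4)²/15 = 1
Hyperbola, center (4, 1), transverse axis vertical; a² = 61, b² = 15.
c² = a² + b² = 61 + 15 = 76, so c = 2√19.
Foci lie on the vertical axis through the center: (h, k ± c).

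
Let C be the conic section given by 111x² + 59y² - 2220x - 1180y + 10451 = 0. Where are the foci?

Group the x- and y-terms: 111(x² - 20x) + 59(y² - 20y) = -10451
Complete the square: 111(x - 10)² + 59(y - 10)² = -10451 + 11100 + 5900 = 6549
Dividing both sides by 6549: (x - 10)²/59 + (y - 10)²/111 = 1
Ellipse, center (10, 10), major axis vertical; a² = 111, b² = 59.
c² = a² - b² = 111 - 59 = 52, so c = 2√13.
Foci lie on the vertical axis through the center: (h, k ± c).

(10, 10 - 2√13) and (10, 10 + 2√13)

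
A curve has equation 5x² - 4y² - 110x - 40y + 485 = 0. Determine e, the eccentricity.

5(x² - 22x) -4(y² + 10y) = -485
Complete the square: 5(x - 11)² -4(y + 5)² = -485 + 605 - 100 = 20
Divide through by 20 to get (x - 11)²/4 - (y + 5)²/5 = 1.
Hyperbola, center (11, -5), transverse axis horizontal; a² = 4, b² = 5.
c² = a² + b² = 9, so c = 3.
e = c/a = 3/2.

e = 3/2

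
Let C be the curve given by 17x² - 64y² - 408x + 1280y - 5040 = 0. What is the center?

(12, 10)

Collect terms: 17(x² - 24x) -64(y² - 20y) = 5040
17(x - 12)² -64(y - 10)² = 5040 + 2448 - 6400 = 1088
Divide through by 1088 to get (x - 12)²/64 - (y - 10)²/17 = 1.
Hyperbola with center (12, 10).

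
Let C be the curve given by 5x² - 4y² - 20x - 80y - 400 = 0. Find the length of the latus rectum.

5

5(x² - 4x) -4(y² + 20y) = 400
Complete the square: 5(x - 2)² -4(y + 10)² = 400 + 20 - 400 = 20
Divide through by 20 to get (x - 2)²/4 - (y + 10)²/5 = 1.
Hyperbola, center (2, -10), transverse axis horizontal; a² = 4, b² = 5.
Latus rectum length = 2b²/a = 2·5/2 = 5.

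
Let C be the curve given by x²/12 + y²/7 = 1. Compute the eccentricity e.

e = √15/6

Center (0, 0). The larger denominator 12 sits under the x-term, so the major axis is horizontal; a² = 12, b² = 7.
c² = a² - b² = 5, so c = √5.
e = c/a = √5/2√3 = √15/6.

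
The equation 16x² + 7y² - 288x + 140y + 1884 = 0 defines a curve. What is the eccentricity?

e = 3/4

Group the x- and y-terms: 16(x² - 18x) + 7(y² + 20y) = -1884
Complete the square in x and y: 16(x - 9)² + 7(y + 10)² = -1884 + 1296 + 700 = 112
Divide by 112: (x - 9)²/7 + (y + 10)²/16 = 1
Ellipse, center (9, -10), major axis vertical; a² = 16, b² = 7.
c² = a² - b² = 9, so c = 3.
e = c/a = 3/4.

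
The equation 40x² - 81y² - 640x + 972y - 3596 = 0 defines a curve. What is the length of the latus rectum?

80/9

Group the x- and y-terms: 40(x² - 16x) -81(y² - 12y) = 3596
40(x - 8)² -81(y - 6)² = 3596 + 2560 - 2916 = 3240
Divide through by 3240 to get (x - 8)²/81 - (y - 6)²/40 = 1.
Hyperbola, center (8, 6), transverse axis horizontal; a² = 81, b² = 40.
Latus rectum length = 2b²/a = 2·40/9 = 80/9.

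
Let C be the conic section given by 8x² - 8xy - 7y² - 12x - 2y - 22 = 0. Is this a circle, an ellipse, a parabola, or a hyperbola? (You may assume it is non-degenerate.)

hyperbola

A = 8, B = -8, C = -7.
Discriminant B² − 4AC = (-8)² − 4·8·(-7) = 288.
B² − 4AC > 0 ⇒ hyperbola.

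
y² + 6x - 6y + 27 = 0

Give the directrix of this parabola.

Only y is squared. Complete the square in y: (y - 3)² = -6(x + 3).
Vertex (-3, 3); 4p = -6 so p = -3/2. Opens left.
Directrix is the vertical line x = h − p = -3 − (-3/2) = -3/2.

x = -3/2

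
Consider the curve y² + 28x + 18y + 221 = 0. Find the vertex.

Only y is squared. Complete the square in y: (y + 9)² = -28(x + 5).
Vertex (-5, -9); 4p = -28 so p = -7. Opens left.

(-5, -9)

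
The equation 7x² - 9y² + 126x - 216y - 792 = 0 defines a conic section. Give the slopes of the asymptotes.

√7/3 and -√7/3

Group the x- and y-terms: 7(x² + 18x) -9(y² + 24y) = 792
7(x + 9)² -9(y + 12)² = 792 + 567 - 1296 = 63
Dividing both sides by 63: (x + 9)²/9 - (y + 12)²/7 = 1
Hyperbola, center (-9, -12), transverse axis horizontal; a² = 9, b² = 7.
For a horizontal hyperbola the asymptotes have slope ±b/a.
Here that is ±√7/3.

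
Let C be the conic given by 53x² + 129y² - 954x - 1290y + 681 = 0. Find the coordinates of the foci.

(9 - 2√19, 5) and (9 + 2√19, 5)

Rearranging, 53(x² - 18x) + 129(y² - 10y) = -681.
Completing the square gives 53(x - 9)² + 129(y - 5)² = -681 + 4293 + 3225 = 6837.
Divide by 6837: (x - 9)²/129 + (y - 5)²/53 = 1
Ellipse, center (9, 5), major axis horizontal; a² = 129, b² = 53.
c² = a² - b² = 129 - 53 = 76, so c = 2√19.
Foci lie on the horizontal axis through the center: (h ± c, k).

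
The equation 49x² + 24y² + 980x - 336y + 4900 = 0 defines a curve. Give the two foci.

Group the x- and y-terms: 49(x² + 20x) + 24(y² - 14y) = -4900
Complete the square: 49(x + 10)² + 24(y - 7)² = -4900 + 4900 + 1176 = 1176
Divide through by 1176 to get (x + 10)²/24 + (y - 7)²/49 = 1.
Ellipse, center (-10, 7), major axis vertical; a² = 49, b² = 24.
c² = a² - b² = 49 - 24 = 25, so c = 5.
Foci lie on the vertical axis through the center: (h, k ± c).

(-10, 2) and (-10, 12)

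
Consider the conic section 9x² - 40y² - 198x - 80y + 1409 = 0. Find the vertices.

Group: 9(x² - 22x) -40(y² + 2y) = -1409
9(x - 11)² -40(y + 1)² = -1409 + 1089 - 40 = -360
Divide by -360: (y + 1)²/9 - (x - 11)²/40 = 1
Hyperbola, center (11, -1), transverse axis vertical; a² = 9, b² = 40.
a = 3. Vertices at (h, k ± a).

(11, -4) and (11, 2)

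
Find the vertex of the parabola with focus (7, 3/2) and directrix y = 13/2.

The vertex is the midpoint between the focus and the directrix along the axis of symmetry.
Axis is vertical (directrix is horizontal). Vertex y-coordinate = (3/2 + 13/2)/2 = 4; x-coordinate = 7.

(7, 4)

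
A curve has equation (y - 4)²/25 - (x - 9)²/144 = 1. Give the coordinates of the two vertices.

(9, -1) and (9, 9)

Center (9, 4). The positive term is the y-term, so the transverse axis is vertical; a² = 25, b² = 144.
a = 5. Vertices at (h, k ± a).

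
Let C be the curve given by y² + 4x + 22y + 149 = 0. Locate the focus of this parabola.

Only y is squared. Complete the square in y: (y + 11)² = -4(x + 7).
Vertex (-7, -11); 4p = -4 so p = -1. Opens left.
Focus is p units from the vertex along the axis: (h + p, k).

(-8, -11)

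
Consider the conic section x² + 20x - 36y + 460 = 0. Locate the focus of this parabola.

Only x is squared. Complete the square in x: (x + 10)² = 36(y - 10).
Vertex (-10, 10); 4p = 36 so p = 9. Opens up.
Focus is p units from the vertex along the axis: (h, k + p).

(-10, 19)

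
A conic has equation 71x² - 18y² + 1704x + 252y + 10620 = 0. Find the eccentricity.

71(x² + 24x) -18(y² - 14y) = -10620
Complete the square: 71(x + 12)² -18(y - 7)² = -10620 + 10224 - 882 = -1278
Divide through by -1278 to get (y - 7)²/71 - (x + 12)²/18 = 1.
Hyperbola, center (-12, 7), transverse axis vertical; a² = 71, b² = 18.
c² = a² + b² = 89, so c = √89.
e = c/a = √89/√71 = √6319/71.

e = √6319/71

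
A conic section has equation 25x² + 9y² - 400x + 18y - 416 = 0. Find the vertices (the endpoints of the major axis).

(8, -16) and (8, 14)

Group the x- and y-terms: 25(x² - 16x) + 9(y² + 2y) = 416
25(x - 8)² + 9(y + 1)² = 416 + 1600 + 9 = 2025
Divide by 2025: (x - 8)²/81 + (y + 1)²/225 = 1
Ellipse, center (8, -1), major axis vertical; a² = 225, b² = 81.
a = 15. Vertices at (h, k ± a).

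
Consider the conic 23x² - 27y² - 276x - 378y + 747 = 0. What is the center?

Collect terms: 23(x² - 12x) -27(y² + 14y) = -747
Complete the square in x and y: 23(x - 6)² -27(y + 7)² = -747 + 828 - 1323 = -1242
Dividing both sides by -1242: (y + 7)²/46 - (x - 6)²/54 = 1
Hyperbola with center (6, -7).

(6, -7)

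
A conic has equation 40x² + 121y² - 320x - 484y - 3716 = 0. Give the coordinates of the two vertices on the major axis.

(-7, 2) and (15, 2)

Group the x- and y-terms: 40(x² - 8x) + 121(y² - 4y) = 3716
Complete the square: 40(x - 4)² + 121(y - 2)² = 3716 + 640 + 484 = 4840
Dividing both sides by 4840: (x - 4)²/121 + (y - 2)²/40 = 1
Ellipse, center (4, 2), major axis horizontal; a² = 121, b² = 40.
a = 11. Vertices at (h ± a, k).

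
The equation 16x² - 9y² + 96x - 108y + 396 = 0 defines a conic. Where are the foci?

Rearranging, 16(x² + 6x) -9(y² + 12y) = -396.
16(x + 3)² -9(y + 6)² = -396 + 144 - 324 = -576
Dividing both sides by -576: (y + 6)²/64 - (x + 3)²/36 = 1
Hyperbola, center (-3, -6), transverse axis vertical; a² = 64, b² = 36.
c² = a² + b² = 64 + 36 = 100, so c = 10.
Foci lie on the vertical axis through the center: (h, k ± c).

(-3, -16) and (-3, 4)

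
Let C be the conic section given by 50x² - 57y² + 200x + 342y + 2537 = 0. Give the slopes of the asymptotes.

50(x² + 4x) -57(y² - 6y) = -2537
Completing the square gives 50(x + 2)² -57(y - 3)² = -2537 + 200 - 513 = -2850.
Divide by -2850: (y - 3)²/50 - (x + 2)²/57 = 1
Hyperbola, center (-2, 3), transverse axis vertical; a² = 50, b² = 57.
For a vertical hyperbola the asymptotes have slope ±a/b.
Here that is ±5√2/√57 = ±5√114/57.

5√114/57 and -5√114/57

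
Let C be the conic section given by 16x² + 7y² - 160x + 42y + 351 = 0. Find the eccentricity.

e = 3/4

16(x² - 10x) + 7(y² + 6y) = -351
Complete the square in x and y: 16(x - 5)² + 7(y + 3)² = -351 + 400 + 63 = 112
Divide by 112: (x - 5)²/7 + (y + 3)²/16 = 1
Ellipse, center (5, -3), major axis vertical; a² = 16, b² = 7.
c² = a² - b² = 9, so c = 3.
e = c/a = 3/4.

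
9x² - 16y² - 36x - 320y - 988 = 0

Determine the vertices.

Collect terms: 9(x² - 4x) -16(y² + 20y) = 988
9(x - 2)² -16(y + 10)² = 988 + 36 - 1600 = -576
Divide by -576: (y + 10)²/36 - (x - 2)²/64 = 1
Hyperbola, center (2, -10), transverse axis vertical; a² = 36, b² = 64.
a = 6. Vertices at (h, k ± a).

(2, -16) and (2, -4)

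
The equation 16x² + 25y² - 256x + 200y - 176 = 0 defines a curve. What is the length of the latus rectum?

64/5

Rearranging, 16(x² - 16x) + 25(y² + 8y) = 176.
Completing the square gives 16(x - 8)² + 25(y + 4)² = 176 + 1024 + 400 = 1600.
Divide by 1600: (x - 8)²/100 + (y + 4)²/64 = 1
Ellipse, center (8, -4), major axis horizontal; a² = 100, b² = 64.
Latus rectum length = 2b²/a = 2·64/10 = 64/5.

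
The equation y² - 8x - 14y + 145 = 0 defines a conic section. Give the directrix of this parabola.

x = 10

Only y is squared. Complete the square in y: (y - 7)² = 8(x - 12).
Vertex (12, 7); 4p = 8 so p = 2. Opens right.
Directrix is the vertical line x = h − p = 12 − (2) = 10.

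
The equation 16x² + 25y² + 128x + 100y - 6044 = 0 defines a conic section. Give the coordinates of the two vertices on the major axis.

(-24, -2) and (16, -2)

Rearranging, 16(x² + 8x) + 25(y² + 4y) = 6044.
Complete the square: 16(x + 4)² + 25(y + 2)² = 6044 + 256 + 100 = 6400
Divide by 6400: (x + 4)²/400 + (y + 2)²/256 = 1
Ellipse, center (-4, -2), major axis horizontal; a² = 400, b² = 256.
a = 20. Vertices at (h ± a, k).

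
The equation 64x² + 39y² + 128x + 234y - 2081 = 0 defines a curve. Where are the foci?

(-1, -8) and (-1, 2)

Group the x- and y-terms: 64(x² + 2x) + 39(y² + 6y) = 2081
Completing the square gives 64(x + 1)² + 39(y + 3)² = 2081 + 64 + 351 = 2496.
Dividing both sides by 2496: (x + 1)²/39 + (y + 3)²/64 = 1
Ellipse, center (-1, -3), major axis vertical; a² = 64, b² = 39.
c² = a² - b² = 64 - 39 = 25, so c = 5.
Foci lie on the vertical axis through the center: (h, k ± c).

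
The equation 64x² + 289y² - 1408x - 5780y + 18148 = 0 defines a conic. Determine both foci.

(-4, 10) and (26, 10)

Group: 64(x² - 22x) + 289(y² - 20y) = -18148
64(x - 11)² + 289(y - 10)² = -18148 + 7744 + 28900 = 18496
Divide through by 18496 to get (x - 11)²/289 + (y - 10)²/64 = 1.
Ellipse, center (11, 10), major axis horizontal; a² = 289, b² = 64.
c² = a² - b² = 289 - 64 = 225, so c = 15.
Foci lie on the horizontal axis through the center: (h ± c, k).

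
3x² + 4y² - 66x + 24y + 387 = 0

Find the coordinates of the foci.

Group: 3(x² - 22x) + 4(y² + 6y) = -387
Complete the square in x and y: 3(x - 11)² + 4(y + 3)² = -387 + 363 + 36 = 12
Divide through by 12 to get (x - 11)²/4 + (y + 3)²/3 = 1.
Ellipse, center (11, -3), major axis horizontal; a² = 4, b² = 3.
c² = a² - b² = 4 - 3 = 1, so c = 1.
Foci lie on the horizontal axis through the center: (h ± c, k).

(10, -3) and (12, -3)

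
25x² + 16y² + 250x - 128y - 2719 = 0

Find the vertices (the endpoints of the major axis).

(-5, -11) and (-5, 19)

25(x² + 10x) + 16(y² - 8y) = 2719
Complete the square: 25(x + 5)² + 16(y - 4)² = 2719 + 625 + 256 = 3600
Divide through by 3600 to get (x + 5)²/144 + (y - 4)²/225 = 1.
Ellipse, center (-5, 4), major axis vertical; a² = 225, b² = 144.
a = 15. Vertices at (h, k ± a).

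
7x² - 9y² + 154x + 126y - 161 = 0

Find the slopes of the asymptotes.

√7/3 and -√7/3

Group the x- and y-terms: 7(x² + 22x) -9(y² - 14y) = 161
7(x + 11)² -9(y - 7)² = 161 + 847 - 441 = 567
Dividing both sides by 567: (x + 11)²/81 - (y - 7)²/63 = 1
Hyperbola, center (-11, 7), transverse axis horizontal; a² = 81, b² = 63.
For a horizontal hyperbola the asymptotes have slope ±b/a.
Here that is ±3√7/9 = ±√7/3.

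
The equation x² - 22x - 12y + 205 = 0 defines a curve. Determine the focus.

(11, 10)

Only x is squared. Complete the square in x: (x - 11)² = 12(y - 7).
Vertex (11, 7); 4p = 12 so p = 3. Opens up.
Focus is p units from the vertex along the axis: (h, k + p).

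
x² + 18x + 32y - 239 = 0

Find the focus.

(-9, 2)

Only x is squared. Complete the square in x: (x + 9)² = -32(y - 10).
Vertex (-9, 10); 4p = -32 so p = -8. Opens down.
Focus is p units from the vertex along the axis: (h, k + p).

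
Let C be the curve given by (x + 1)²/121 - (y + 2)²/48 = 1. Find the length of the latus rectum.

Center (-1, -2). The positive term is the x-term, so the transverse axis is horizontal; a² = 121, b² = 48.
Latus rectum length = 2b²/a = 2·48/11 = 96/11.

96/11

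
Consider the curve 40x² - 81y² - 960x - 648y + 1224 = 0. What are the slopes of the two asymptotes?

2√10/9 and -2√10/9

Rearranging, 40(x² - 24x) -81(y² + 8y) = -1224.
Completing the square gives 40(x - 12)² -81(y + 4)² = -1224 + 5760 - 1296 = 3240.
Dividing both sides by 3240: (x - 12)²/81 - (y + 4)²/40 = 1
Hyperbola, center (12, -4), transverse axis horizontal; a² = 81, b² = 40.
For a horizontal hyperbola the asymptotes have slope ±b/a.
Here that is ±2√10/9.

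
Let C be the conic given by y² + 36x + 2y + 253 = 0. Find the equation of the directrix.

x = 2

Only y is squared. Complete the square in y: (y + 1)² = -36(x + 7).
Vertex (-7, -1); 4p = -36 so p = -9. Opens left.
Directrix is the vertical line x = h − p = -7 − (-9) = 2.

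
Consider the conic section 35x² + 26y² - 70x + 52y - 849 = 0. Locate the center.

(1, -1)

35(x² - 2x) + 26(y² + 2y) = 849
Complete the square in x and y: 35(x - 1)² + 26(y + 1)² = 849 + 35 + 26 = 910
Divide by 910: (x - 1)²/26 + (y + 1)²/35 = 1
Ellipse with center (1, -1).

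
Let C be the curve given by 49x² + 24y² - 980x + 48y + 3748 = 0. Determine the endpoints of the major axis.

(10, -8) and (10, 6)

Group the x- and y-terms: 49(x² - 20x) + 24(y² + 2y) = -3748
Completing the square gives 49(x - 10)² + 24(y + 1)² = -3748 + 4900 + 24 = 1176.
Dividing both sides by 1176: (x - 10)²/24 + (y + 1)²/49 = 1
Ellipse, center (10, -1), major axis vertical; a² = 49, b² = 24.
a = 7. Vertices at (h, k ± a).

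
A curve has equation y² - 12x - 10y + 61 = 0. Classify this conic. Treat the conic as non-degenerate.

No xy term. Coefficients of x² and y² are A = 0, C = 1.
Exactly one squared variable ⇒ parabola.

parabola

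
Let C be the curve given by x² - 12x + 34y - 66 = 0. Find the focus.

(6, -11/2)

Only x is squared. Complete the square in x: (x - 6)² = -34(y - 3).
Vertex (6, 3); 4p = -34 so p = -17/2. Opens down.
Focus is p units from the vertex along the axis: (h, k + p).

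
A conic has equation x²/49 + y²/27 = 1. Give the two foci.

(0 - √22, 0) and (0 + √22, 0)

Center (0, 0). The larger denominator 49 sits under the x-term, so the major axis is horizontal; a² = 49, b² = 27.
c² = a² - b² = 49 - 27 = 22, so c = √22.
Foci lie on the horizontal axis through the center: (h ± c, k).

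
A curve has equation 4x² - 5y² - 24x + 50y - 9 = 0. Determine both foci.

Group the x- and y-terms: 4(x² - 6x) -5(y² - 10y) = 9
Complete the square in x and y: 4(x - 3)² -5(y - 5)² = 9 + 36 - 125 = -80
Divide through by -80 to get (y - 5)²/16 - (x - 3)²/20 = 1.
Hyperbola, center (3, 5), transverse axis vertical; a² = 16, b² = 20.
c² = a² + b² = 16 + 20 = 36, so c = 6.
Foci lie on the vertical axis through the center: (h, k ± c).

(3, -1) and (3, 11)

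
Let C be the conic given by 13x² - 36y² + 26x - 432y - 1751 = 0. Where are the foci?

Collect terms: 13(x² + 2x) -36(y² + 12y) = 1751
Complete the square: 13(x + 1)² -36(y + 6)² = 1751 + 13 - 1296 = 468
Divide by 468: (x + 1)²/36 - (y + 6)²/13 = 1
Hyperbola, center (-1, -6), transverse axis horizontal; a² = 36, b² = 13.
c² = a² + b² = 36 + 13 = 49, so c = 7.
Foci lie on the horizontal axis through the center: (h ± c, k).

(-8, -6) and (6, -6)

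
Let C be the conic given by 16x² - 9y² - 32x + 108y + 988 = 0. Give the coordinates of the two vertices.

16(x² - 2x) -9(y² - 12y) = -988
Complete the square: 16(x - 1)² -9(y - 6)² = -988 + 16 - 324 = -1296
Divide by -1296: (y - 6)²/144 - (x - 1)²/81 = 1
Hyperbola, center (1, 6), transverse axis vertical; a² = 144, b² = 81.
a = 12. Vertices at (h, k ± a).

(1, -6) and (1, 18)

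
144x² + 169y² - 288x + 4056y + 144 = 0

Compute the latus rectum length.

288/13

Group the x- and y-terms: 144(x² - 2x) + 169(y² + 24y) = -144
Complete the square: 144(x - 1)² + 169(y + 12)² = -144 + 144 + 24336 = 24336
Dividing both sides by 24336: (x - 1)²/169 + (y + 12)²/144 = 1
Ellipse, center (1, -12), major axis horizontal; a² = 169, b² = 144.
Latus rectum length = 2b²/a = 2·144/13 = 288/13.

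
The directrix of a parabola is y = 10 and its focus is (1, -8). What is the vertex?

The vertex is the midpoint between the focus and the directrix along the axis of symmetry.
Axis is vertical (directrix is horizontal). Vertex y-coordinate = (-8 + 10)/2 = 1; x-coordinate = 1.

(1, 1)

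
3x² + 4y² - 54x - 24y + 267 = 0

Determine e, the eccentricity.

e = 1/2

Group: 3(x² - 18x) + 4(y² - 6y) = -267
Completing the square gives 3(x - 9)² + 4(y - 3)² = -267 + 243 + 36 = 12.
Dividing both sides by 12: (x - 9)²/4 + (y - 3)²/3 = 1
Ellipse, center (9, 3), major axis horizontal; a² = 4, b² = 3.
c² = a² - b² = 1, so c = 1.
e = c/a = 1/2.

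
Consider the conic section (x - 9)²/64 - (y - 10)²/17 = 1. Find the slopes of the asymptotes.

Center (9, 10). The positive term is the x-term, so the transverse axis is horizontal; a² = 64, b² = 17.
For a horizontal hyperbola the asymptotes have slope ±b/a.
Here that is ±√17/8.

√17/8 and -√17/8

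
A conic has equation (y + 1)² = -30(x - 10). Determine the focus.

(5/2, -1)

Vertex (10, -1); 4p = -30 so p = -15/2. Opens left.
Focus is p units from the vertex along the axis: (h + p, k).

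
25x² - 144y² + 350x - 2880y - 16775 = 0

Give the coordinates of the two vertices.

25(x² + 14x) -144(y² + 20y) = 16775
Complete the square: 25(x + 7)² -144(y + 10)² = 16775 + 1225 - 14400 = 3600
Divide through by 3600 to get (x + 7)²/144 - (y + 10)²/25 = 1.
Hyperbola, center (-7, -10), transverse axis horizontal; a² = 144, b² = 25.
a = 12. Vertices at (h ± a, k).

(-19, -10) and (5, -10)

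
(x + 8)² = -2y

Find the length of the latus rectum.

Vertex (-8, 0); 4p = -2 so p = -1/2. Opens down.
Latus rectum length = |4p| = 2.

2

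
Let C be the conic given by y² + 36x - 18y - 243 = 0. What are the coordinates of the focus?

Only y is squared. Complete the square in y: (y - 9)² = -36(x - 9).
Vertex (9, 9); 4p = -36 so p = -9. Opens left.
Focus is p units from the vertex along the axis: (h + p, k).

(0, 9)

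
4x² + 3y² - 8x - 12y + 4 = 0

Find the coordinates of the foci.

(1, 1) and (1, 3)

Group the x- and y-terms: 4(x² - 2x) + 3(y² - 4y) = -4
4(x - 1)² + 3(y - 2)² = -4 + 4 + 12 = 12
Divide through by 12 to get (x - 1)²/3 + (y - 2)²/4 = 1.
Ellipse, center (1, 2), major axis vertical; a² = 4, b² = 3.
c² = a² - b² = 4 - 3 = 1, so c = 1.
Foci lie on the vertical axis through the center: (h, k ± c).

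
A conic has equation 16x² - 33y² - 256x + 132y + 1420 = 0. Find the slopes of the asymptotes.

4√33/33 and -4√33/33

Group the x- and y-terms: 16(x² - 16x) -33(y² - 4y) = -1420
Completing the square gives 16(x - 8)² -33(y - 2)² = -1420 + 1024 - 132 = -528.
Dividing both sides by -528: (y - 2)²/16 - (x - 8)²/33 = 1
Hyperbola, center (8, 2), transverse axis vertical; a² = 16, b² = 33.
For a vertical hyperbola the asymptotes have slope ±a/b.
Here that is ±4/√33 = ±4√33/33.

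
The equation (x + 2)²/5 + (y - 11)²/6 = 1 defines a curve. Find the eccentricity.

Center (-2, 11). The larger denominator 6 sits under the y-term, so the major axis is vertical; a² = 6, b² = 5.
c² = a² - b² = 1, so c = 1.
e = c/a = 1/√6 = √6/6.

e = √6/6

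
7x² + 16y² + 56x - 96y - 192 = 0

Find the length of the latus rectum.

7

Collect terms: 7(x² + 8x) + 16(y² - 6y) = 192
7(x + 4)² + 16(y - 3)² = 192 + 112 + 144 = 448
Dividing both sides by 448: (x + 4)²/64 + (y - 3)²/28 = 1
Ellipse, center (-4, 3), major axis horizontal; a² = 64, b² = 28.
Latus rectum length = 2b²/a = 2·28/8 = 7.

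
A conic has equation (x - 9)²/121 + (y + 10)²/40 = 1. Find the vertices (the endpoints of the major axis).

(-2, -10) and (20, -10)

Center (9, -10). The larger denominator 121 sits under the x-term, so the major axis is horizontal; a² = 121, b² = 40.
a = 11. Vertices at (h ± a, k).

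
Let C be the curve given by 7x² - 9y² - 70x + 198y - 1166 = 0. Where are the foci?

Rearranging, 7(x² - 10x) -9(y² - 22y) = 1166.
Complete the square: 7(x - 5)² -9(y - 11)² = 1166 + 175 - 1089 = 252
Dividing both sides by 252: (x - 5)²/36 - (y - 11)²/28 = 1
Hyperbola, center (5, 11), transverse axis horizontal; a² = 36, b² = 28.
c² = a² + b² = 36 + 28 = 64, so c = 8.
Foci lie on the horizontal axis through the center: (h ± c, k).

(-3, 11) and (13, 11)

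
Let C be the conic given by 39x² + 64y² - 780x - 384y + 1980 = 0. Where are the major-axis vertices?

Group the x- and y-terms: 39(x² - 20x) + 64(y² - 6y) = -1980
Complete the square in x and y: 39(x - 10)² + 64(y - 3)² = -1980 + 3900 + 576 = 2496
Divide through by 2496 to get (x - 10)²/64 + (y - 3)²/39 = 1.
Ellipse, center (10, 3), major axis horizontal; a² = 64, b² = 39.
a = 8. Vertices at (h ± a, k).

(2, 3) and (18, 3)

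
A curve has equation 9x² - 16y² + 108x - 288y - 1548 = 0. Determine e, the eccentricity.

Rearranging, 9(x² + 12x) -16(y² + 18y) = 1548.
Complete the square: 9(x + 6)² -16(y + 9)² = 1548 + 324 - 1296 = 576
Divide by 576: (x + 6)²/64 - (y + 9)²/36 = 1
Hyperbola, center (-6, -9), transverse axis horizontal; a² = 64, b² = 36.
c² = a² + b² = 100, so c = 10.
e = c/a = 10/8 = 5/4.

e = 5/4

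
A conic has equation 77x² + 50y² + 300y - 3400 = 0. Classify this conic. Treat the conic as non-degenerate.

No xy term. Coefficients of x² and y² are A = 77, C = 50.
A and C have the same sign but A ≠ C ⇒ ellipse.

ellipse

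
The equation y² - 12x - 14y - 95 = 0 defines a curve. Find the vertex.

Only y is squared. Complete the square in y: (y - 7)² = 12(x + 12).
Vertex (-12, 7); 4p = 12 so p = 3. Opens right.

(-12, 7)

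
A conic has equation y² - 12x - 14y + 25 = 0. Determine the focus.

(1, 7)

Only y is squared. Complete the square in y: (y - 7)² = 12(x + 2).
Vertex (-2, 7); 4p = 12 so p = 3. Opens right.
Focus is p units from the vertex along the axis: (h + p, k).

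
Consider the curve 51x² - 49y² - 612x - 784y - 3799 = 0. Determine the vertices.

(-1, -8) and (13, -8)

Group: 51(x² - 12x) -49(y² + 16y) = 3799
Complete the square: 51(x - 6)² -49(y + 8)² = 3799 + 1836 - 3136 = 2499
Divide through by 2499 to get (x - 6)²/49 - (y + 8)²/51 = 1.
Hyperbola, center (6, -8), transverse axis horizontal; a² = 49, b² = 51.
a = 7. Vertices at (h ± a, k).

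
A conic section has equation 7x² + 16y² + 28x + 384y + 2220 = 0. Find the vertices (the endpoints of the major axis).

7(x² + 4x) + 16(y² + 24y) = -2220
7(x + 2)² + 16(y + 12)² = -2220 + 28 + 2304 = 112
Dividing both sides by 112: (x + 2)²/16 + (y + 12)²/7 = 1
Ellipse, center (-2, -12), major axis horizontal; a² = 16, b² = 7.
a = 4. Vertices at (h ± a, k).

(-6, -12) and (2, -12)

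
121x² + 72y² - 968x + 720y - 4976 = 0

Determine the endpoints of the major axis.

Collect terms: 121(x² - 8x) + 72(y² + 10y) = 4976
Completing the square gives 121(x - 4)² + 72(y + 5)² = 4976 + 1936 + 1800 = 8712.
Dividing both sides by 8712: (x - 4)²/72 + (y + 5)²/121 = 1
Ellipse, center (4, -5), major axis vertical; a² = 121, b² = 72.
a = 11. Vertices at (h, k ± a).

(4, -16) and (4, 6)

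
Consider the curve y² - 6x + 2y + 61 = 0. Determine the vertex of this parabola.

(10, -1)

Only y is squared. Complete the square in y: (y + 1)² = 6(x - 10).
Vertex (10, -1); 4p = 6 so p = 3/2. Opens right.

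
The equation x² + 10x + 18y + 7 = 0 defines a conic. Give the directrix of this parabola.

Only x is squared. Complete the square in x: (x + 5)² = -18(y - 1).
Vertex (-5, 1); 4p = -18 so p = -9/2. Opens down.
Directrix is the horizontal line y = k − p = 1 − (-9/2) = 11/2.

y = 11/2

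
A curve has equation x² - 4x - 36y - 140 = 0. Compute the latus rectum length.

36

Only x is squared. Complete the square in x: (x - 2)² = 36(y + 4).
Vertex (2, -4); 4p = 36 so p = 9. Opens up.
Latus rectum length = |4p| = 36.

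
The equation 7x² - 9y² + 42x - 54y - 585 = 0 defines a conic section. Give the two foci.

(-15, -3) and (9, -3)

Group the x- and y-terms: 7(x² + 6x) -9(y² + 6y) = 585
Complete the square: 7(x + 3)² -9(y + 3)² = 585 + 63 - 81 = 567
Divide through by 567 to get (x + 3)²/81 - (y + 3)²/63 = 1.
Hyperbola, center (-3, -3), transverse axis horizontal; a² = 81, b² = 63.
c² = a² + b² = 81 + 63 = 144, so c = 12.
Foci lie on the horizontal axis through the center: (h ± c, k).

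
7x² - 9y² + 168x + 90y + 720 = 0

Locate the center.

Group: 7(x² + 24x) -9(y² - 10y) = -720
Completing the square gives 7(x + 12)² -9(y - 5)² = -720 + 1008 - 225 = 63.
Dividing both sides by 63: (x + 12)²/9 - (y - 5)²/7 = 1
Hyperbola with center (-12, 5).

(-12, 5)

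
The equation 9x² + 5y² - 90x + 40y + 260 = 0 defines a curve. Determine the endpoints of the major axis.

Rearranging, 9(x² - 10x) + 5(y² + 8y) = -260.
9(x - 5)² + 5(y + 4)² = -260 + 225 + 80 = 45
Divide by 45: (x - 5)²/5 + (y + 4)²/9 = 1
Ellipse, center (5, -4), major axis vertical; a² = 9, b² = 5.
a = 3. Vertices at (h, k ± a).

(5, -7) and (5, -1)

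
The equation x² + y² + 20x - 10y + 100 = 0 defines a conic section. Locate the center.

(x² + 20x) + (y² - 10y) = -100
(x + 10)² + (y - 5)² = -100 + 100 + 25 = 25
So (x + 10)² + (y - 5)² = 25.
Circle centered at (-10, 5) with r² = 25.

(-10, 5)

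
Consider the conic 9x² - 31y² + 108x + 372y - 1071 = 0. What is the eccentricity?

e = 2√310/31

Rearranging, 9(x² + 12x) -31(y² - 12y) = 1071.
Completing the square gives 9(x + 6)² -31(y - 6)² = 1071 + 324 - 1116 = 279.
Divide by 279: (x + 6)²/31 - (y - 6)²/9 = 1
Hyperbola, center (-6, 6), transverse axis horizontal; a² = 31, b² = 9.
c² = a² + b² = 40, so c = 2√10.
e = c/a = 2√10/√31 = 2√310/31.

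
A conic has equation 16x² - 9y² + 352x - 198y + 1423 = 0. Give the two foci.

Rearranging, 16(x² + 22x) -9(y² + 22y) = -1423.
Complete the square in x and y: 16(x + 11)² -9(y + 11)² = -1423 + 1936 - 1089 = -576
Divide through by -576 to get (y + 11)²/64 - (x + 11)²/36 = 1.
Hyperbola, center (-11, -11), transverse axis vertical; a² = 64, b² = 36.
c² = a² + b² = 64 + 36 = 100, so c = 10.
Foci lie on the vertical axis through the center: (h, k ± c).

(-11, -21) and (-11, -1)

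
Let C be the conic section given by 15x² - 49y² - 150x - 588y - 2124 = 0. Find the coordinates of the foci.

(-3, -6) and (13, -6)

Rearranging, 15(x² - 10x) -49(y² + 12y) = 2124.
Completing the square gives 15(x - 5)² -49(y + 6)² = 2124 + 375 - 1764 = 735.
Divide through by 735 to get (x - 5)²/49 - (y + 6)²/15 = 1.
Hyperbola, center (5, -6), transverse axis horizontal; a² = 49, b² = 15.
c² = a² + b² = 49 + 15 = 64, so c = 8.
Foci lie on the horizontal axis through the center: (h ± c, k).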